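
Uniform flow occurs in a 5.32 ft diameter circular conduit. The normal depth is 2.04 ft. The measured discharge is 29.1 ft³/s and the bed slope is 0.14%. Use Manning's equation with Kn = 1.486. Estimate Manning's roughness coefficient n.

n = 0.016

For a circular section of diameter D = 5.32 ft at depth y = 2.04 ft, the central angle is θ = 2 arccos(1 − 2y/D) = 2.671 rad. Then A = (D²/8)(θ − sin θ) = 7.846 ft² and P = Dθ/2 = 7.105 ft.
Hydraulic radius R = A/P = 7.846/7.105 = 1.104 ft.
Rearranging Manning's equation: n = (1.486/Q) A R^(2/3) S^(1/2) = (1.486/29.1) × 7.846 × 1.104^(2/3) × √0.0014 = 0.016.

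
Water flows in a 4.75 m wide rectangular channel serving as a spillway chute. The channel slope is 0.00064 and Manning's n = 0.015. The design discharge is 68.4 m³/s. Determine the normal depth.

Manning's equation rearranged: A R^(2/3) = nQ / (1·√S) = 0.015 × 68.4 / (√0.00064) = 40.56.
At y = 7.57 m: A R^(2/3) = 53.36 — high.
At y = 4.94 m: A R^(2/3) = 32.15 — low.
At y = 5.99 m: A R^(2/3) = 40.54 — matches.

y_n = 5.99 m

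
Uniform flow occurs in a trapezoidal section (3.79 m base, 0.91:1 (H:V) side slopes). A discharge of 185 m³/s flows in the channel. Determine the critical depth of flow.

y_c = 4.42 m

At critical depth, Q² T / (g A³) = 1, i.e. A³/T = Q²/g = 185²/9.81 = 3489.
At y = 3.64 m: A³/T = 1659 — too small.
At y = 5.23 m: A³/T = 6717 — too large.
At y = 4.42 m: A³/T = 3479 — close enough.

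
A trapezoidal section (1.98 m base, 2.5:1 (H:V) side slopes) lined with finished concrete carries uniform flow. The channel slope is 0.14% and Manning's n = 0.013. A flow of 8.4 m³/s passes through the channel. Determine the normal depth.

y_n = 0.955 m

Manning's equation rearranged: A R^(2/3) = nQ / (1·√S) = 0.013 × 8.4 / (√0.0014) = 2.918.
Trying y = 1.2 m: A R^(2/3) = 4.747 — high.
Trying y = 0.791 m: A R^(2/3) = 1.976 — low.
Trying y = 0.955 m: A R^(2/3) = 2.919 — ≈ 2.918.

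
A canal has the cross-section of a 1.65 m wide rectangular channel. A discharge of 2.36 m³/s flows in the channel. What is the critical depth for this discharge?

For a rectangular channel, critical depth y_c = (q²/g)^(1/3) where q = Q/b = 2.36/1.65 = 1.43 m²/s.
So y_c = (1.43²/9.81)^(1/3) = 0.593 m.

y_c = 0.593 m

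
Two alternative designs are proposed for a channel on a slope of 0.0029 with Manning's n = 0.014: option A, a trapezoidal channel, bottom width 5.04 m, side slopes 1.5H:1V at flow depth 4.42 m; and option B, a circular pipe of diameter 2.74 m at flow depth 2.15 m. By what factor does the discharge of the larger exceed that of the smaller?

Channel A: With bottom width b = 5.04 m and side slope z = 1.5: A = (b + zy)y = (5.04 + 1.5×4.42)×4.42 = 51.58 m²; P = b + 2y√(1+z²) = 5.04 + 2×4.42×1.803 = 20.98 m. Hydraulic radius R = A/P = 51.58/20.98 = 2.459 m. Q_A = (1/0.014)·51.58·2.459^(2/3)·√0.0029 = 361.5 m³/s.
Channel B: For a circular section of diameter D = 2.74 m at depth y = 2.15 m, the central angle is θ = 2 arccos(1 − 2y/D) = 4.353 rad. Then A = (D²/8)(θ − sin θ) = 4.964 m² and P = Dθ/2 = 5.964 m. Hydraulic radius R = A/P = 4.964/5.964 = 0.8323 m. Q_B = (1/0.014)·4.964·0.8323^(2/3)·√0.0029 = 16.89 m³/s.
The larger discharge is 361.5 m³/s and the smaller is 16.89 m³/s; the ratio is 21.4.

21.4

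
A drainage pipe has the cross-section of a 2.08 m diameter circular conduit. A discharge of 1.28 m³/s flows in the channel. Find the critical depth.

At critical depth, Q² T / (g A³) = 1, i.e. A³/T = Q²/g = 1.28²/9.81 = 0.167.
Try y = 0.402 m: A³/T = 0.05951 — low.
Try y = 0.612 m: A³/T = 0.3066 — high.
Try y = 0.523 m: A³/T = 0.1664 — matches.

y_c = 0.523 m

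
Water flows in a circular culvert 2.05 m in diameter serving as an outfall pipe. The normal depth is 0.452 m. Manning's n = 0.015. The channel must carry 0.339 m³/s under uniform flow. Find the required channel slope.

S = 0.000509

For a circular section of diameter D = 2.05 m at depth y = 0.452 m, the central angle is θ = 2 arccos(1 − 2y/D) = 1.955 rad. Then A = (D²/8)(θ − sin θ) = 0.5401 m² and P = Dθ/2 = 2.004 m.
Hydraulic radius R = A/P = 0.5401/2.004 = 0.2695 m.
From Manning's equation, S = [nQ / (1 A R^(2/3))]² = [0.015 × 0.339 / (1 × 0.5401 × 0.2695^(2/3))]² = 0.000509.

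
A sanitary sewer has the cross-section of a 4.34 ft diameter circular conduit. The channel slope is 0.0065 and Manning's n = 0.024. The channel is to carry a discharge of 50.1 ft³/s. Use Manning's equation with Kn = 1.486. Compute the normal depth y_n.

y_n = 2.53 ft

Manning's equation rearranged: A R^(2/3) = nQ / (1.486·√S) = 0.024 × 50.1 / (1.486 × √0.0065) = 10.04.
At y = 2.88 ft: A R^(2/3) = 12.17 — over.
At y = 2.23 ft: A R^(2/3) = 8.178 — short.
At y = 2.53 ft: A R^(2/3) = 10.04 — ≈ 10.04.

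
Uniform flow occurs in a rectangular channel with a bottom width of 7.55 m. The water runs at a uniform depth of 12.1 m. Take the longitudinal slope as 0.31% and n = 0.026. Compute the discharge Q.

Flow area A = b·y = 7.55 × 12.1 = 91.35 m². Wetted perimeter P = b + 2y = 7.55 + 2×12.1 = 31.75 m.
Hydraulic radius R = A/P = 91.35/31.75 = 2.877 m.
Manning's equation: Q = (1/n) A R^(2/3) S^(1/2) = (1/0.026) × 91.35 × 2.877^(2/3) × 0.0031^(1/2) = 396 m³/s.

Q = 396 m³/s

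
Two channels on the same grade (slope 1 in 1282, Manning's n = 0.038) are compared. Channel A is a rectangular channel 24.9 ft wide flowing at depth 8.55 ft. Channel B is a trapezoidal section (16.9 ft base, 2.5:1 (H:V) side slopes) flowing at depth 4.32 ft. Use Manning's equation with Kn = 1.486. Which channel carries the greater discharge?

Channel A: Flow area A = b·y = 24.9 × 8.55 = 212.9 ft². Wetted perimeter P = b + 2y = 24.9 + 2×8.55 = 42 ft. Hydraulic radius R = A/P = 212.9/42 = 5.069 ft. Q_A = (1.486/0.038)·212.9·5.069^(2/3)·√0.00078 = 686.1 ft³/s.
Channel B: With bottom width b = 16.9 ft and side slope z = 2.5: A = (b + zy)y = (16.9 + 2.5×4.32)×4.32 = 119.7 ft²; P = b + 2y√(1+z²) = 16.9 + 2×4.32×2.693 = 40.16 ft. Hydraulic radius R = A/P = 119.7/40.16 = 2.979 ft. Q_B = (1.486/0.038)·119.7·2.979^(2/3)·√0.00078 = 270.6 ft³/s.
Q_A = 686.1 ft³/s vs Q_B = 270.6 ft³/s, so channel A carries more.

channel A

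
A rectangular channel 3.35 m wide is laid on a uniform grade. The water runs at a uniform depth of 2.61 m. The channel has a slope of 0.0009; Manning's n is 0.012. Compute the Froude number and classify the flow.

Flow area A = b·y = 3.35 × 2.61 = 8.743 m². Wetted perimeter P = b + 2y = 3.35 + 2×2.61 = 8.57 m.
Hydraulic radius R = A/P = 8.743/8.57 = 1.02 m.
V = (1/n) R^(2/3) √S = (1/0.012) × 1.02^(2/3) × √0.0009 = 2.534 m/s. Hydraulic depth D_h = A/T = 8.743/3.35 = 2.61 m.
Froude number Fr = V/√(g·D_h) = 2.534/√(9.81×2.61) = 0.501, which is less than 1, so the flow is subcritical.

subcritical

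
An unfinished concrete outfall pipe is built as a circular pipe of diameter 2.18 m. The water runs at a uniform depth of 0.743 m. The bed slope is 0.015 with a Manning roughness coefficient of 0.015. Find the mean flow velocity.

For a circular section of diameter D = 2.18 m at depth y = 0.743 m, the central angle is θ = 2 arccos(1 − 2y/D) = 2.494 rad. Then A = (D²/8)(θ − sin θ) = 1.123 m² and P = Dθ/2 = 2.718 m.
Hydraulic radius R = A/P = 1.123/2.718 = 0.4131 m.
From Manning's equation, V = (1/n) R^(2/3) S^(1/2) = (1/0.015) × 0.4131^(2/3) × 0.015^(1/2) = 4.53 m/s.

V = 4.53 m/s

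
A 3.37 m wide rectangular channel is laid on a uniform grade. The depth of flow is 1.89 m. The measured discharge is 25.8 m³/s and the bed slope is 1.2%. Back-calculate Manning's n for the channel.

Flow area A = b·y = 3.37 × 1.89 = 6.369 m². Wetted perimeter P = b + 2y = 3.37 + 2×1.89 = 7.15 m.
Hydraulic radius R = A/P = 6.369/7.15 = 0.8908 m.
Rearranging Manning's equation: n = (1/Q) A R^(2/3) S^(1/2) = (1/25.8) × 6.369 × 0.8908^(2/3) × √0.012 = 0.025.

n = 0.025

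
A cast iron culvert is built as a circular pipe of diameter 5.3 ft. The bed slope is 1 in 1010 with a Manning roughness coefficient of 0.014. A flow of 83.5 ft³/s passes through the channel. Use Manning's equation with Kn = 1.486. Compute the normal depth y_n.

Manning's equation rearranged: A R^(2/3) = nQ / (1.486·√S) = 0.014 × 83.5 / (1.486 × √0.0009901) = 25.
At y = 4.85 ft: A R^(2/3) = 28.53 — over.
At y = 3.29 ft: A R^(2/3) = 18.82 — short.
At y = 4.08 ft: A R^(2/3) = 24.99 — ≈ 25.

y_n = 4.08 ft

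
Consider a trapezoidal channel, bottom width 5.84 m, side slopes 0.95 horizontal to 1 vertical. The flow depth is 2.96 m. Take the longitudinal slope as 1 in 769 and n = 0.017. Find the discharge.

With bottom width b = 5.84 m and side slope z = 0.95: A = (b + zy)y = (5.84 + 0.95×2.96)×2.96 = 25.61 m²; P = b + 2y√(1+z²) = 5.84 + 2×2.96×1.379 = 14.01 m.
Hydraulic radius R = A/P = 25.61/14.01 = 1.829 m.
Manning's equation: Q = (1/n) A R^(2/3) S^(1/2) = (1/0.017) × 25.61 × 1.829^(2/3) × 0.0013^(1/2) = 81.2 m³/s.

Q = 81.2 m³/s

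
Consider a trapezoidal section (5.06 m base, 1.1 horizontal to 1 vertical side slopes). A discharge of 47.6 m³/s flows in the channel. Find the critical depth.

At critical depth, Q² T / (g A³) = 1, i.e. A³/T = Q²/g = 47.6²/9.81 = 231.
Trying y = 2.3 m: A³/T = 525.7 — over.
Trying y = 1.61 m: A³/T = 154.6 — short.
Trying y = 1.81 m: A³/T = 229.9 — close enough.

y_c = 1.81 m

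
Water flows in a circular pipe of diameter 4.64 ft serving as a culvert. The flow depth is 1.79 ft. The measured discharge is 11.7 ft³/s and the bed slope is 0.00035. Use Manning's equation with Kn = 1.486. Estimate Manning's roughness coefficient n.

For a circular section of diameter D = 4.64 ft at depth y = 1.79 ft, the central angle is θ = 2 arccos(1 − 2y/D) = 2.681 rad. Then A = (D²/8)(θ − sin θ) = 6.017 ft² and P = Dθ/2 = 6.219 ft.
Hydraulic radius R = A/P = 6.017/6.219 = 0.9675 ft.
Rearranging Manning's equation: n = (1.486/Q) A R^(2/3) S^(1/2) = (1.486/11.7) × 6.017 × 0.9675^(2/3) × √0.00035 = 0.014.

n = 0.014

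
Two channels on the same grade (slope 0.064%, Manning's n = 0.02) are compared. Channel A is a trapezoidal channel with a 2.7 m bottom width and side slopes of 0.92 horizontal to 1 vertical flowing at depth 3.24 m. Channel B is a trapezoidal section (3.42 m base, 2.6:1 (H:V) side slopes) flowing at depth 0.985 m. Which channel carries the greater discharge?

Channel A: With bottom width b = 2.7 m and side slope z = 0.92: A = (b + zy)y = (2.7 + 0.92×3.24)×3.24 = 18.41 m²; P = b + 2y√(1+z²) = 2.7 + 2×3.24×1.359 = 11.51 m. Hydraulic radius R = A/P = 18.41/11.51 = 1.6 m. Q_A = (1/0.02)·18.41·1.6^(2/3)·√0.00064 = 31.85 m³/s.
Channel B: With bottom width b = 3.42 m and side slope z = 2.6: A = (b + zy)y = (3.42 + 2.6×0.985)×0.985 = 5.891 m²; P = b + 2y√(1+z²) = 3.42 + 2×0.985×2.786 = 8.908 m. Hydraulic radius R = A/P = 5.891/8.908 = 0.6614 m. Q_B = (1/0.02)·5.891·0.6614^(2/3)·√0.00064 = 5.657 m³/s.
Q_A = 31.85 m³/s vs Q_B = 5.657 m³/s, so channel A carries more.

channel A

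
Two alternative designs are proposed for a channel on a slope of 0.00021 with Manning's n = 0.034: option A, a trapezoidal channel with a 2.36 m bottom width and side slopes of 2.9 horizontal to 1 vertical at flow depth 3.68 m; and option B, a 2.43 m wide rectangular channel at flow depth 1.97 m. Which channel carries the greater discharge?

Channel A: With bottom width b = 2.36 m and side slope z = 2.9: A = (b + zy)y = (2.36 + 2.9×3.68)×3.68 = 47.96 m²; P = b + 2y√(1+z²) = 2.36 + 2×3.68×3.068 = 24.94 m. Hydraulic radius R = A/P = 47.96/24.94 = 1.923 m. Q_A = (1/0.034)·47.96·1.923^(2/3)·√0.00021 = 31.61 m³/s.
Channel B: Flow area A = b·y = 2.43 × 1.97 = 4.787 m². Wetted perimeter P = b + 2y = 2.43 + 2×1.97 = 6.37 m. Hydraulic radius R = A/P = 4.787/6.37 = 0.7515 m. Q_B = (1/0.034)·4.787·0.7515^(2/3)·√0.00021 = 1.687 m³/s.
Q_A = 31.61 m³/s vs Q_B = 1.687 m³/s, so channel A carries more.

channel A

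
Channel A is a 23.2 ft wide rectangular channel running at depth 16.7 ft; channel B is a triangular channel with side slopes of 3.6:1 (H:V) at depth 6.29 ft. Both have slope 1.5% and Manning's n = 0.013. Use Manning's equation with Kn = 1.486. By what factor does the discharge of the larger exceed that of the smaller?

4.68

Channel A: Flow area A = b·y = 23.2 × 16.7 = 387.4 ft². Wetted perimeter P = b + 2y = 23.2 + 2×16.7 = 56.6 ft. Hydraulic radius R = A/P = 387.4/56.6 = 6.845 ft. Q_A = (1.486/0.013)·387.4·6.845^(2/3)·√0.015 = 19550 ft³/s.
Channel B: For a triangular section with side slope z = 3.6: A = zy² = 3.6×6.29² = 142.4 ft²; P = 2y√(1+z²) = 2×6.29×3.736 = 47 ft. Hydraulic radius R = A/P = 142.4/47 = 3.03 ft. Q_B = (1.486/0.013)·142.4·3.03^(2/3)·√0.015 = 4176 ft³/s.
The larger discharge is 19550 ft³/s and the smaller is 4176 ft³/s; the ratio is 4.68.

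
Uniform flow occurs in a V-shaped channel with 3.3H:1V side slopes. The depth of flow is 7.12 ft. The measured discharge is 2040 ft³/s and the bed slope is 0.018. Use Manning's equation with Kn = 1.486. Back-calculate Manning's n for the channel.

n = 0.037

For a triangular section with side slope z = 3.3: A = zy² = 3.3×7.12² = 167.3 ft²; P = 2y√(1+z²) = 2×7.12×3.448 = 49.1 ft.
Hydraulic radius R = A/P = 167.3/49.1 = 3.407 ft.
Rearranging Manning's equation: n = (1.486/Q) A R^(2/3) S^(1/2) = (1.486/2040) × 167.3 × 3.407^(2/3) × √0.018 = 0.037.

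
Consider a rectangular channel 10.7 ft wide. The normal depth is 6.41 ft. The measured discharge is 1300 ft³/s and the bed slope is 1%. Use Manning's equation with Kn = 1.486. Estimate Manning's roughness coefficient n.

Flow area A = b·y = 10.7 × 6.41 = 68.59 ft². Wetted perimeter P = b + 2y = 10.7 + 2×6.41 = 23.52 ft.
Hydraulic radius R = A/P = 68.59/23.52 = 2.916 ft.
Rearranging Manning's equation: n = (1.486/Q) A R^(2/3) S^(1/2) = (1.486/1300) × 68.59 × 2.916^(2/3) × √0.01 = 0.016.

n = 0.016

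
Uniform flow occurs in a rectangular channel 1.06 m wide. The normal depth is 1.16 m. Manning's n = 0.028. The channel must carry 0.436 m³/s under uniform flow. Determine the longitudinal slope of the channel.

S = 0.00038

Flow area A = b·y = 1.06 × 1.16 = 1.23 m². Wetted perimeter P = b + 2y = 1.06 + 2×1.16 = 3.38 m.
Hydraulic radius R = A/P = 1.23/3.38 = 0.3638 m.
From Manning's equation, S = [nQ / (1 A R^(2/3))]² = [0.028 × 0.436 / (1 × 1.23 × 0.3638^(2/3))]² = 0.00038.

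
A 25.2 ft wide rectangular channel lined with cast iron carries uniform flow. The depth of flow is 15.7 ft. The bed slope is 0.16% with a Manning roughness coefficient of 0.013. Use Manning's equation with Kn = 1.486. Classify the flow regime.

Flow area A = b·y = 25.2 × 15.7 = 395.6 ft². Wetted perimeter P = b + 2y = 25.2 + 2×15.7 = 56.6 ft.
Hydraulic radius R = A/P = 395.6/56.6 = 6.99 ft.
V = (1.486/n) R^(2/3) √S = (1.486/0.013) × 6.99^(2/3) × √0.0016 = 16.72 ft/s. Hydraulic depth D_h = A/T = 395.6/25.2 = 15.7 ft.
Froude number Fr = V/√(g·D_h) = 16.72/√(32.2×15.7) = 0.743, which is less than 1, so the flow is subcritical.

subcritical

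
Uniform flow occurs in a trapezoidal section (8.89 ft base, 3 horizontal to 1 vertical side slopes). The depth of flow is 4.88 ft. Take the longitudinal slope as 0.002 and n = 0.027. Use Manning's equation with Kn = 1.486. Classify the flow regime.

With bottom width b = 8.89 ft and side slope z = 3: A = (b + zy)y = (8.89 + 3×4.88)×4.88 = 114.8 ft²; P = b + 2y√(1+z²) = 8.89 + 2×4.88×3.162 = 39.75 ft.
Hydraulic radius R = A/P = 114.8/39.75 = 2.888 ft.
V = (1.486/n) R^(2/3) √S = (1.486/0.027) × 2.888^(2/3) × √0.002 = 4.992 ft/s. Hydraulic depth D_h = A/T = 114.8/38.17 = 3.008 ft.
Froude number Fr = V/√(g·D_h) = 4.992/√(32.2×3.008) = 0.507, which is less than 1, so the flow is subcritical.

subcritical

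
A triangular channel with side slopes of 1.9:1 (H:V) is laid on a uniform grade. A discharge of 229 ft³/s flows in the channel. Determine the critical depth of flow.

At critical depth, Q² T / (g A³) = 1, i.e. A³/T = Q²/g = 229²/32.2 = 1629.
Try y = 4.29 ft: A³/T = 2623 — over.
Try y = 3.03 ft: A³/T = 461 — short.
Try y = 3.9 ft: A³/T = 1629 — ≈ 1629.

y_c = 3.9 ft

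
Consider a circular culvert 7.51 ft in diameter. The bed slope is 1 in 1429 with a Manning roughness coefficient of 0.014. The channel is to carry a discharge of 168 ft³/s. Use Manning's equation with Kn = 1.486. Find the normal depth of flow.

Manning's equation rearranged: A R^(2/3) = nQ / (1.486·√S) = 0.014 × 168 / (1.486 × √0.0006998) = 59.83.
Trying y = 6.83 ft: A R^(2/3) = 72.13 — high.
Trying y = 5.51 ft: A R^(2/3) = 59.89 — close enough.

y_n = 5.51 ft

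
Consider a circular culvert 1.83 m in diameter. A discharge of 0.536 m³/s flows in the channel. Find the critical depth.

y_c = 0.348 m

At critical depth, Q² T / (g A³) = 1, i.e. A³/T = Q²/g = 0.536²/9.81 = 0.02929.
At y = 0.422 m: A³/T = 0.0626 — high.
At y = 0.348 m: A³/T = 0.02944 — ≈ 0.02929.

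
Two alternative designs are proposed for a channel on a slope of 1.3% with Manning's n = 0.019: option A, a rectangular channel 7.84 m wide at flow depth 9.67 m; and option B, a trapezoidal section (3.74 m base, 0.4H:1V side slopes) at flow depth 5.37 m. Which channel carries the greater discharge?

channel A

Channel A: Flow area A = b·y = 7.84 × 9.67 = 75.81 m². Wetted perimeter P = b + 2y = 7.84 + 2×9.67 = 27.18 m. Hydraulic radius R = A/P = 75.81/27.18 = 2.789 m. Q_A = (1/0.019)·75.81·2.789^(2/3)·√0.013 = 901.5 m³/s.
Channel B: With bottom width b = 3.74 m and side slope z = 0.4: A = (b + zy)y = (3.74 + 0.4×5.37)×5.37 = 31.62 m²; P = b + 2y√(1+z²) = 3.74 + 2×5.37×1.077 = 15.31 m. Hydraulic radius R = A/P = 31.62/15.31 = 2.066 m. Q_B = (1/0.019)·31.62·2.066^(2/3)·√0.013 = 307.7 m³/s.
Q_A = 901.5 m³/s vs Q_B = 307.7 m³/s, so channel A carries more.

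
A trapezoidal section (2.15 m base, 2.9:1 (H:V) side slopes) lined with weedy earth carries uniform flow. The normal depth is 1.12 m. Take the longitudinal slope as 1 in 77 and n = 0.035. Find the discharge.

With bottom width b = 2.15 m and side slope z = 2.9: A = (b + zy)y = (2.15 + 2.9×1.12)×1.12 = 6.046 m²; P = b + 2y√(1+z²) = 2.15 + 2×1.12×3.068 = 9.021 m.
Hydraulic radius R = A/P = 6.046/9.021 = 0.6702 m.
Manning's equation: Q = (1/n) A R^(2/3) S^(1/2) = (1/0.035) × 6.046 × 0.6702^(2/3) × 0.01299^(1/2) = 15.1 m³/s.

Q = 15.1 m³/s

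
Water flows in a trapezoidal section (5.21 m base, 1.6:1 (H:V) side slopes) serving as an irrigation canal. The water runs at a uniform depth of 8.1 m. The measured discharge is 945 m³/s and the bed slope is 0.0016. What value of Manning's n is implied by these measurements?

n = 0.016

With bottom width b = 5.21 m and side slope z = 1.6: A = (b + zy)y = (5.21 + 1.6×8.1)×8.1 = 147.2 m²; P = b + 2y√(1+z²) = 5.21 + 2×8.1×1.887 = 35.78 m.
Hydraulic radius R = A/P = 147.2/35.78 = 4.114 m.
Rearranging Manning's equation: n = (1/Q) A R^(2/3) S^(1/2) = (1/945) × 147.2 × 4.114^(2/3) × √0.0016 = 0.016.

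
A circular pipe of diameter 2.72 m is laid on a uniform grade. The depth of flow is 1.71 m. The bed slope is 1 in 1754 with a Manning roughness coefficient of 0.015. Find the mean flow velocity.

V = 1.34 m/s

For a circular section of diameter D = 2.72 m at depth y = 1.71 m, the central angle is θ = 2 arccos(1 − 2y/D) = 3.662 rad. Then A = (D²/8)(θ − sin θ) = 3.847 m² and P = Dθ/2 = 4.981 m.
Hydraulic radius R = A/P = 3.847/4.981 = 0.7724 m.
From Manning's equation, V = (1/n) R^(2/3) S^(1/2) = (1/0.015) × 0.7724^(2/3) × 0.0005701^(1/2) = 1.34 m/s.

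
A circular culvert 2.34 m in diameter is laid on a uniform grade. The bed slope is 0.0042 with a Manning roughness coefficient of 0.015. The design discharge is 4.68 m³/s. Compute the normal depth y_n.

y_n = 0.971 m

Manning's equation rearranged: A R^(2/3) = nQ / (1·√S) = 0.015 × 4.68 / (√0.0042) = 1.083.
Try y = 1.19 m: A R^(2/3) = 1.548 — high.
Try y = 0.971 m: A R^(2/3) = 1.084 — ≈ 1.083.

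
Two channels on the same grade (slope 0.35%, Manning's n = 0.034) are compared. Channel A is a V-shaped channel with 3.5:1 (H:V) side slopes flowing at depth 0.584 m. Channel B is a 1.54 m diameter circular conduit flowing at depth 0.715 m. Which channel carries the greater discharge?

Channel A: For a triangular section with side slope z = 3.5: A = zy² = 3.5×0.584² = 1.194 m²; P = 2y√(1+z²) = 2×0.584×3.64 = 4.252 m. Hydraulic radius R = A/P = 1.194/4.252 = 0.2808 m. Q_A = (1/0.034)·1.194·0.2808^(2/3)·√0.0035 = 0.8906 m³/s.
Channel B: For a circular section of diameter D = 1.54 m at depth y = 0.715 m, the central angle is θ = 2 arccos(1 − 2y/D) = 2.999 rad. Then A = (D²/8)(θ − sin θ) = 0.8467 m² and P = Dθ/2 = 2.309 m. Hydraulic radius R = A/P = 0.8467/2.309 = 0.3667 m. Q_B = (1/0.034)·0.8467·0.3667^(2/3)·√0.0035 = 0.7548 m³/s.
Q_A = 0.8906 m³/s vs Q_B = 0.7548 m³/s, so channel A carries more.

channel A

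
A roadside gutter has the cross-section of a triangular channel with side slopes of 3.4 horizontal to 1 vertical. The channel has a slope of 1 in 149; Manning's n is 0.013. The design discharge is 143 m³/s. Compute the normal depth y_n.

y_n = 2.45 m

Manning's equation rearranged: A R^(2/3) = nQ / (1·√S) = 0.013 × 143 / (√0.006711) = 22.69.
At y = 1.93 m: A R^(2/3) = 12.03 — low.
At y = 2.45 m: A R^(2/3) = 22.73 — close enough.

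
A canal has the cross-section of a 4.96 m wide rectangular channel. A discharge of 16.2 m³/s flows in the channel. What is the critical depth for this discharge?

y_c = 1.03 m

For a rectangular channel, critical depth y_c = (q²/g)^(1/3) where q = Q/b = 16.2/4.96 = 3.266 m²/s.
So y_c = (3.266²/9.81)^(1/3) = 1.03 m.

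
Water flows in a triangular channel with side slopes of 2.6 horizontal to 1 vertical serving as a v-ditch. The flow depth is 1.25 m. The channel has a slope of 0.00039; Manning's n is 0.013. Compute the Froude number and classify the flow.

For a triangular section with side slope z = 2.6: A = zy² = 2.6×1.25² = 4.062 m²; P = 2y√(1+z²) = 2×1.25×2.786 = 6.964 m.
Hydraulic radius R = A/P = 4.062/6.964 = 0.5833 m.
V = (1/n) R^(2/3) √S = (1/0.013) × 0.5833^(2/3) × √0.00039 = 1.061 m/s. Hydraulic depth D_h = A/T = 4.062/6.5 = 0.625 m.
Froude number Fr = V/√(g·D_h) = 1.061/√(9.81×0.625) = 0.428, which is less than 1, so the flow is subcritical.

subcritical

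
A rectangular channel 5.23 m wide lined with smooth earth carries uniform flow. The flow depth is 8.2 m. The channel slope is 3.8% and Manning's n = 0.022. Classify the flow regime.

Flow area A = b·y = 5.23 × 8.2 = 42.89 m². Wetted perimeter P = b + 2y = 5.23 + 2×8.2 = 21.63 m.
Hydraulic radius R = A/P = 42.89/21.63 = 1.983 m.
V = (1/n) R^(2/3) √S = (1/0.022) × 1.983^(2/3) × √0.038 = 13.98 m/s. Hydraulic depth D_h = A/T = 42.89/5.23 = 8.2 m.
Froude number Fr = V/√(g·D_h) = 13.98/√(9.81×8.2) = 1.56, which is greater than 1, so the flow is supercritical.

supercritical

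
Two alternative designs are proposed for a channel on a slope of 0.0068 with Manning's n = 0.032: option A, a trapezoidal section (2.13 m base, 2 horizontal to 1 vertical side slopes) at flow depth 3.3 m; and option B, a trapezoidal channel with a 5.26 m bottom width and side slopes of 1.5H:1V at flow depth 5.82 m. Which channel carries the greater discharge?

channel B

Channel A: With bottom width b = 2.13 m and side slope z = 2: A = (b + zy)y = (2.13 + 2×3.3)×3.3 = 28.81 m²; P = b + 2y√(1+z²) = 2.13 + 2×3.3×2.236 = 16.89 m. Hydraulic radius R = A/P = 28.81/16.89 = 1.706 m. Q_A = (1/0.032)·28.81·1.706^(2/3)·√0.0068 = 106 m³/s.
Channel B: With bottom width b = 5.26 m and side slope z = 1.5: A = (b + zy)y = (5.26 + 1.5×5.82)×5.82 = 81.42 m²; P = b + 2y√(1+z²) = 5.26 + 2×5.82×1.803 = 26.24 m. Hydraulic radius R = A/P = 81.42/26.24 = 3.102 m. Q_B = (1/0.032)·81.42·3.102^(2/3)·√0.0068 = 446.3 m³/s.
Q_A = 106 m³/s vs Q_B = 446.3 m³/s, so channel B carries more.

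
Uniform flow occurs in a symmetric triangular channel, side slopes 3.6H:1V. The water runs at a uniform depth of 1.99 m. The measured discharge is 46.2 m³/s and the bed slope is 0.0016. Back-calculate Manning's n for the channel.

For a triangular section with side slope z = 3.6: A = zy² = 3.6×1.99² = 14.26 m²; P = 2y√(1+z²) = 2×1.99×3.736 = 14.87 m.
Hydraulic radius R = A/P = 14.26/14.87 = 0.9587 m.
Rearranging Manning's equation: n = (1/Q) A R^(2/3) S^(1/2) = (1/46.2) × 14.26 × 0.9587^(2/3) × √0.0016 = 0.012.

n = 0.012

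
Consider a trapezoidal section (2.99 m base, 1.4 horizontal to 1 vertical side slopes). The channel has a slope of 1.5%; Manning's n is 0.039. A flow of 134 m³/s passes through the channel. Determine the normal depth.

Manning's equation rearranged: A R^(2/3) = nQ / (1·√S) = 0.039 × 134 / (√0.015) = 42.67.
At y = 4.51 m: A R^(2/3) = 72.41 — high.
At y = 3.03 m: A R^(2/3) = 30.39 — low.
At y = 3.55 m: A R^(2/3) = 42.71 — matches.

y_n = 3.55 m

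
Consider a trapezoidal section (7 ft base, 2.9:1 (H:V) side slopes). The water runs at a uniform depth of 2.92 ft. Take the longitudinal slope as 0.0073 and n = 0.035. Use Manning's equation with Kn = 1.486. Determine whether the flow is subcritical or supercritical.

With bottom width b = 7 ft and side slope z = 2.9: A = (b + zy)y = (7 + 2.9×2.92)×2.92 = 45.17 ft²; P = b + 2y√(1+z²) = 7 + 2×2.92×3.068 = 24.91 ft.
Hydraulic radius R = A/P = 45.17/24.91 = 1.813 ft.
V = (1.486/n) R^(2/3) √S = (1.486/0.035) × 1.813^(2/3) × √0.0073 = 5.393 ft/s. Hydraulic depth D_h = A/T = 45.17/23.94 = 1.887 ft.
Froude number Fr = V/√(g·D_h) = 5.393/√(32.2×1.887) = 0.692, which is less than 1, so the flow is subcritical.

subcritical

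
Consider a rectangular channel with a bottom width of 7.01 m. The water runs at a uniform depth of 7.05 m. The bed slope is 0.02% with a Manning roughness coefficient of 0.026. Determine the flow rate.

Q = 47.4 m³/s

Flow area A = b·y = 7.01 × 7.05 = 49.42 m². Wetted perimeter P = b + 2y = 7.01 + 2×7.05 = 21.11 m.
Hydraulic radius R = A/P = 49.42/21.11 = 2.341 m.
Manning's equation: Q = (1/n) A R^(2/3) S^(1/2) = (1/0.026) × 49.42 × 2.341^(2/3) × 0.0002^(1/2) = 47.4 m³/s.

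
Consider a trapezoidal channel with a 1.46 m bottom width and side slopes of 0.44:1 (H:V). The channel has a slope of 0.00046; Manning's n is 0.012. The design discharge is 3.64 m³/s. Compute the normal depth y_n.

Manning's equation rearranged: A R^(2/3) = nQ / (1·√S) = 0.012 × 3.64 / (√0.00046) = 2.037.
Try y = 1.53 m: A R^(2/3) = 2.523 — too large.
Try y = 0.923 m: A R^(2/3) = 1.078 — too small.
Try y = 1.35 m: A R^(2/3) = 2.035 — ≈ 2.037.

y_n = 1.35 m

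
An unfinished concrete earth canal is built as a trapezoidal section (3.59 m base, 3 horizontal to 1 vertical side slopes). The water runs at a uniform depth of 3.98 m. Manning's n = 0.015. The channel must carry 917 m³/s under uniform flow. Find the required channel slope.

With bottom width b = 3.59 m and side slope z = 3: A = (b + zy)y = (3.59 + 3×3.98)×3.98 = 61.81 m²; P = b + 2y√(1+z²) = 3.59 + 2×3.98×3.162 = 28.76 m.
Hydraulic radius R = A/P = 61.81/28.76 = 2.149 m.
From Manning's equation, S = [nQ / (1 A R^(2/3))]² = [0.015 × 917 / (1 × 61.81 × 2.149^(2/3))]² = 0.0179.

S = 0.0179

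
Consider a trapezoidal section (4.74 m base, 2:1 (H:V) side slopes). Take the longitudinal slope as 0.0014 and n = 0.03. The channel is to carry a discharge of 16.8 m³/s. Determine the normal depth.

y_n = 1.61 m

Manning's equation rearranged: A R^(2/3) = nQ / (1·√S) = 0.03 × 16.8 / (√0.0014) = 13.47.
Trying y = 1.17 m: A R^(2/3) = 7.32 — short.
Trying y = 1.89 m: A R^(2/3) = 18.39 — over.
Trying y = 1.61 m: A R^(2/3) = 13.43 — ≈ 13.47.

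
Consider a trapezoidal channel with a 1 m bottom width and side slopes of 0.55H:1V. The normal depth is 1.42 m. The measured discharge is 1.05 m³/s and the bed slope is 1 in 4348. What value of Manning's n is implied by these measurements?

With bottom width b = 1 m and side slope z = 0.55: A = (b + zy)y = (1 + 0.55×1.42)×1.42 = 2.529 m²; P = b + 2y√(1+z²) = 1 + 2×1.42×1.141 = 4.241 m.
Hydraulic radius R = A/P = 2.529/4.241 = 0.5963 m.
Rearranging Manning's equation: n = (1/Q) A R^(2/3) S^(1/2) = (1/1.05) × 2.529 × 0.5963^(2/3) × √0.00023 = 0.0259.

n = 0.0259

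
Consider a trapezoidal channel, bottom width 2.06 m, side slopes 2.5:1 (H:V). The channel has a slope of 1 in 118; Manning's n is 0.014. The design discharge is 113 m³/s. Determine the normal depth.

Manning's equation rearranged: A R^(2/3) = nQ / (1·√S) = 0.014 × 113 / (√0.008475) = 17.18.
At y = 1.53 m: A R^(2/3) = 8.232 — too small.
At y = 2.12 m: A R^(2/3) = 17.2 — close enough.

y_n = 2.12 m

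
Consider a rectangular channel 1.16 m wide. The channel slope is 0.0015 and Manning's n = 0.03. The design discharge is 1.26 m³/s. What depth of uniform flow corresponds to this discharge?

y_n = 1.5 m

Manning's equation rearranged: A R^(2/3) = nQ / (1·√S) = 0.03 × 1.26 / (√0.0015) = 0.976.
At y = 1.31 m: A R^(2/3) = 0.8277 — low.
At y = 1.81 m: A R^(2/3) = 1.213 — high.
At y = 1.5 m: A R^(2/3) = 0.9732 — ≈ 0.976.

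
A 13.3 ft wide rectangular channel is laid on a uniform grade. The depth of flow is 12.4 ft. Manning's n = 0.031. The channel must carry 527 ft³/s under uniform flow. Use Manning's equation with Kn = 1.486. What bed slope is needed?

S = 0.00063

Flow area A = b·y = 13.3 × 12.4 = 164.9 ft². Wetted perimeter P = b + 2y = 13.3 + 2×12.4 = 38.1 ft.
Hydraulic radius R = A/P = 164.9/38.1 = 4.329 ft.
From Manning's equation, S = [nQ / (1.486 A R^(2/3))]² = [0.031 × 527 / (1.486 × 164.9 × 4.329^(2/3))]² = 0.00063.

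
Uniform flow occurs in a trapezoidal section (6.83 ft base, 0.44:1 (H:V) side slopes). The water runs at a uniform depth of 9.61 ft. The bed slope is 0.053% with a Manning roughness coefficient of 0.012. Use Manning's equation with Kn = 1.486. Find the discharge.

Q = 740 ft³/s

With bottom width b = 6.83 ft and side slope z = 0.44: A = (b + zy)y = (6.83 + 0.44×9.61)×9.61 = 106.3 ft²; P = b + 2y√(1+z²) = 6.83 + 2×9.61×1.093 = 27.83 ft.
Hydraulic radius R = A/P = 106.3/27.83 = 3.819 ft.
Manning's equation: Q = (1.486/n) A R^(2/3) S^(1/2) = (1.486/0.012) × 106.3 × 3.819^(2/3) × 0.00053^(1/2) = 740 ft³/s.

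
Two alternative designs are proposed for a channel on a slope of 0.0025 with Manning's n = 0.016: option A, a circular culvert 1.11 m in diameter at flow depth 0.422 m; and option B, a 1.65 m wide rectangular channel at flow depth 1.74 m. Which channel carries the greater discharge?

channel B

Channel A: For a circular section of diameter D = 1.11 m at depth y = 0.422 m, the central angle is θ = 2 arccos(1 − 2y/D) = 2.658 rad. Then A = (D²/8)(θ − sin θ) = 0.3376 m² and P = Dθ/2 = 1.475 m. Hydraulic radius R = A/P = 0.3376/1.475 = 0.2289 m. Q_A = (1/0.016)·0.3376·0.2289^(2/3)·√0.0025 = 0.3948 m³/s.
Channel B: Flow area A = b·y = 1.65 × 1.74 = 2.871 m². Wetted perimeter P = b + 2y = 1.65 + 2×1.74 = 5.13 m. Hydraulic radius R = A/P = 2.871/5.13 = 0.5596 m. Q_B = (1/0.016)·2.871·0.5596^(2/3)·√0.0025 = 6.093 m³/s.
Q_A = 0.3948 m³/s vs Q_B = 6.093 m³/s, so channel B carries more.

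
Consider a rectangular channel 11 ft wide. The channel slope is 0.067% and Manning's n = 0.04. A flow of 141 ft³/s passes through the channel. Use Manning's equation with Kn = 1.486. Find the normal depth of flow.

y_n = 6.45 ft

Manning's equation rearranged: A R^(2/3) = nQ / (1.486·√S) = 0.04 × 141 / (1.486 × √0.00067) = 146.6.
At y = 7.76 ft: A R^(2/3) = 186.1 — high.
At y = 4.7 ft: A R^(2/3) = 96.1 — low.
At y = 6.45 ft: A R^(2/3) = 146.6 — ≈ 146.6.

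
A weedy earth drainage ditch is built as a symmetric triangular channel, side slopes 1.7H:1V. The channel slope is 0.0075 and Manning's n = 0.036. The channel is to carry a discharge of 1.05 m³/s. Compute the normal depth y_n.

y_n = 0.741 m

Manning's equation rearranged: A R^(2/3) = nQ / (1·√S) = 0.036 × 1.05 / (√0.0075) = 0.4365.
Trying y = 0.918 m: A R^(2/3) = 0.7721 — too large.
Trying y = 0.604 m: A R^(2/3) = 0.2528 — too small.
Trying y = 0.741 m: A R^(2/3) = 0.4361 — close enough.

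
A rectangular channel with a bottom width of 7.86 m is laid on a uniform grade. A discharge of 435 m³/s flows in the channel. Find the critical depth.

y_c = 6.78 m

For a rectangular channel, critical depth y_c = (q²/g)^(1/3) where q = Q/b = 435/7.86 = 55.34 m²/s.
So y_c = (55.34²/9.81)^(1/3) = 6.78 m.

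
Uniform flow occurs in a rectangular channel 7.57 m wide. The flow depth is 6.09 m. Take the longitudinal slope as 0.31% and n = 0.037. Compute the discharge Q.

Flow area A = b·y = 7.57 × 6.09 = 46.1 m². Wetted perimeter P = b + 2y = 7.57 + 2×6.09 = 19.75 m.
Hydraulic radius R = A/P = 46.1/19.75 = 2.334 m.
Manning's equation: Q = (1/n) A R^(2/3) S^(1/2) = (1/0.037) × 46.1 × 2.334^(2/3) × 0.0031^(1/2) = 122 m³/s.

Q = 122 m³/s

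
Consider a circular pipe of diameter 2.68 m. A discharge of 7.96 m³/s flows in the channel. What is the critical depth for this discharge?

At critical depth, Q² T / (g A³) = 1, i.e. A³/T = Q²/g = 7.96²/9.81 = 6.459.
Trying y = 1.01 m: A³/T = 2.833 — too small.
Trying y = 1.49 m: A³/T = 12.56 — too large.
Trying y = 1.25 m: A³/T = 6.419 — matches.

y_c = 1.25 m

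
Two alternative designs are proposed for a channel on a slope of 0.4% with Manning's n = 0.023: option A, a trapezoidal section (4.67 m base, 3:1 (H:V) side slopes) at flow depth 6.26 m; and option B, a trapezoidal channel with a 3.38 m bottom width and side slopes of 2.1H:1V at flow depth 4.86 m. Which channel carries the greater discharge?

channel A

Channel A: With bottom width b = 4.67 m and side slope z = 3: A = (b + zy)y = (4.67 + 3×6.26)×6.26 = 146.8 m²; P = b + 2y√(1+z²) = 4.67 + 2×6.26×3.162 = 44.26 m. Hydraulic radius R = A/P = 146.8/44.26 = 3.317 m. Q_A = (1/0.023)·146.8·3.317^(2/3)·√0.004 = 897.7 m³/s.
Channel B: With bottom width b = 3.38 m and side slope z = 2.1: A = (b + zy)y = (3.38 + 2.1×4.86)×4.86 = 66.03 m²; P = b + 2y√(1+z²) = 3.38 + 2×4.86×2.326 = 25.99 m. Hydraulic radius R = A/P = 66.03/25.99 = 2.541 m. Q_B = (1/0.023)·66.03·2.541^(2/3)·√0.004 = 338.1 m³/s.
Q_A = 897.7 m³/s vs Q_B = 338.1 m³/s, so channel A carries more.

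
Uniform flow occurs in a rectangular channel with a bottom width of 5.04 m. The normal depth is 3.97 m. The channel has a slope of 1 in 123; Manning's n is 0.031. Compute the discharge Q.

Flow area A = b·y = 5.04 × 3.97 = 20.01 m². Wetted perimeter P = b + 2y = 5.04 + 2×3.97 = 12.98 m.
Hydraulic radius R = A/P = 20.01/12.98 = 1.542 m.
Manning's equation: Q = (1/n) A R^(2/3) S^(1/2) = (1/0.031) × 20.01 × 1.542^(2/3) × 0.00813^(1/2) = 77.7 m³/s.

Q = 77.7 m³/s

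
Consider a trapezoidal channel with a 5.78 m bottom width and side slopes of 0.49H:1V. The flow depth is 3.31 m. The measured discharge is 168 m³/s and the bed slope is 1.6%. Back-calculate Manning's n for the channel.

With bottom width b = 5.78 m and side slope z = 0.49: A = (b + zy)y = (5.78 + 0.49×3.31)×3.31 = 24.5 m²; P = b + 2y√(1+z²) = 5.78 + 2×3.31×1.114 = 13.15 m.
Hydraulic radius R = A/P = 24.5/13.15 = 1.863 m.
Rearranging Manning's equation: n = (1/Q) A R^(2/3) S^(1/2) = (1/168) × 24.5 × 1.863^(2/3) × √0.016 = 0.0279.

n = 0.0279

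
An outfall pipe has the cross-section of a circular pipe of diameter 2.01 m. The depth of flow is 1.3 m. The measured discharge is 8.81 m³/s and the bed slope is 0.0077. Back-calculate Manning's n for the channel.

For a circular section of diameter D = 2.01 m at depth y = 1.3 m, the central angle is θ = 2 arccos(1 − 2y/D) = 3.737 rad. Then A = (D²/8)(θ − sin θ) = 2.171 m² and P = Dθ/2 = 3.756 m.
Hydraulic radius R = A/P = 2.171/3.756 = 0.578 m.
Rearranging Manning's equation: n = (1/Q) A R^(2/3) S^(1/2) = (1/8.81) × 2.171 × 0.578^(2/3) × √0.0077 = 0.015.

n = 0.015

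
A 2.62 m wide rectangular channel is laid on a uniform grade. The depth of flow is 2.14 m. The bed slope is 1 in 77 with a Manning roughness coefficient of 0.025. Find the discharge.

Flow area A = b·y = 2.62 × 2.14 = 5.607 m². Wetted perimeter P = b + 2y = 2.62 + 2×2.14 = 6.9 m.
Hydraulic radius R = A/P = 5.607/6.9 = 0.8126 m.
Manning's equation: Q = (1/n) A R^(2/3) S^(1/2) = (1/0.025) × 5.607 × 0.8126^(2/3) × 0.01299^(1/2) = 22.3 m³/s.

Q = 22.3 m³/s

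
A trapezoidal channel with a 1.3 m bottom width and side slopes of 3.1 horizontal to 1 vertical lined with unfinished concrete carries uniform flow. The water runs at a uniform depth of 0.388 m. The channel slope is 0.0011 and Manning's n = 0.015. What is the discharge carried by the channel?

With bottom width b = 1.3 m and side slope z = 3.1: A = (b + zy)y = (1.3 + 3.1×0.388)×0.388 = 0.9711 m²; P = b + 2y√(1+z²) = 1.3 + 2×0.388×3.257 = 3.828 m.
Hydraulic radius R = A/P = 0.9711/3.828 = 0.2537 m.
Manning's equation: Q = (1/n) A R^(2/3) S^(1/2) = (1/0.015) × 0.9711 × 0.2537^(2/3) × 0.0011^(1/2) = 0.86 m³/s.

Q = 0.86 m³/s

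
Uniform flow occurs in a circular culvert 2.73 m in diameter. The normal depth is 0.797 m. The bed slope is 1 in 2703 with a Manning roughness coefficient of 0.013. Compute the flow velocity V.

For a circular section of diameter D = 2.73 m at depth y = 0.797 m, the central angle is θ = 2 arccos(1 − 2y/D) = 2.283 rad. Then A = (D²/8)(θ − sin θ) = 1.422 m² and P = Dθ/2 = 3.117 m.
Hydraulic radius R = A/P = 1.422/3.117 = 0.4563 m.
From Manning's equation, V = (1/n) R^(2/3) S^(1/2) = (1/0.013) × 0.4563^(2/3) × 0.00037^(1/2) = 0.877 m/s.

V = 0.877 m/s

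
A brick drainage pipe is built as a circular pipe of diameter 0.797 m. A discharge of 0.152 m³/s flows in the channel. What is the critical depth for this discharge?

At critical depth, Q² T / (g A³) = 1, i.e. A³/T = Q²/g = 0.152²/9.81 = 0.002355.
Try y = 0.267 m: A³/T = 0.004186 — over.
Try y = 0.23 m: A³/T = 0.002349 — matches.

y_c = 0.23 m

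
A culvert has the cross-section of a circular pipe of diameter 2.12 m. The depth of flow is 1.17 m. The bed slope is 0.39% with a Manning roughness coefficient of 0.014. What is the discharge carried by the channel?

For a circular section of diameter D = 2.12 m at depth y = 1.17 m, the central angle is θ = 2 arccos(1 − 2y/D) = 3.35 rad. Then A = (D²/8)(θ − sin θ) = 1.998 m² and P = Dθ/2 = 3.55 m.
Hydraulic radius R = A/P = 1.998/3.55 = 0.5627 m.
Manning's equation: Q = (1/n) A R^(2/3) S^(1/2) = (1/0.014) × 1.998 × 0.5627^(2/3) × 0.0039^(1/2) = 6.07 m³/s.

Q = 6.07 m³/s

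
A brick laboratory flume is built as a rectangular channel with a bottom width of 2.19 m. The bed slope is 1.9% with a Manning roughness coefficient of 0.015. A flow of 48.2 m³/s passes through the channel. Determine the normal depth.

Manning's equation rearranged: A R^(2/3) = nQ / (1·√S) = 0.015 × 48.2 / (√0.019) = 5.245.
Trying y = 2.17 m: A R^(2/3) = 3.845 — too small.
Trying y = 2.81 m: A R^(2/3) = 5.25 — matches.

y_n = 2.81 m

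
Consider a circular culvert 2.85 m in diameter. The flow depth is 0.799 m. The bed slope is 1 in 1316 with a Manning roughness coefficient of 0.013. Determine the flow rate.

Q = 1.85 m³/s

For a circular section of diameter D = 2.85 m at depth y = 0.799 m, the central angle is θ = 2 arccos(1 − 2y/D) = 2.232 rad. Then A = (D²/8)(θ − sin θ) = 1.465 m² and P = Dθ/2 = 3.181 m.
Hydraulic radius R = A/P = 1.465/3.181 = 0.4605 m.
Manning's equation: Q = (1/n) A R^(2/3) S^(1/2) = (1/0.013) × 1.465 × 0.4605^(2/3) × 0.0007599^(1/2) = 1.85 m³/s.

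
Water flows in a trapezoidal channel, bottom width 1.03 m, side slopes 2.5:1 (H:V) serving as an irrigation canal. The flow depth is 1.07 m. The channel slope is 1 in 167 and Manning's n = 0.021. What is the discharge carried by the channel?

Q = 10.2 m³/s

With bottom width b = 1.03 m and side slope z = 2.5: A = (b + zy)y = (1.03 + 2.5×1.07)×1.07 = 3.964 m²; P = b + 2y√(1+z²) = 1.03 + 2×1.07×2.693 = 6.792 m.
Hydraulic radius R = A/P = 3.964/6.792 = 0.5837 m.
Manning's equation: Q = (1/n) A R^(2/3) S^(1/2) = (1/0.021) × 3.964 × 0.5837^(2/3) × 0.005988^(1/2) = 10.2 m³/s.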